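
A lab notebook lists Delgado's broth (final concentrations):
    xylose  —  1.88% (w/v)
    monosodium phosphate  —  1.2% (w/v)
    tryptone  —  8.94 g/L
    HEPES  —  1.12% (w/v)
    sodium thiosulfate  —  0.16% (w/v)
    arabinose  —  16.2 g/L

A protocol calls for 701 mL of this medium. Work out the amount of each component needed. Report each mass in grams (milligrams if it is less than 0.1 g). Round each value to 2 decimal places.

Scale factor relative to 1 L: 0.701.
xylose: 1.88% w/v = 18.8 g/L → 18.8 × 0.701 L = 13.18 g
monosodium phosphate: 1.2% w/v = 12 g/L → 12 × 0.701 L = 8.41 g
tryptone: 8.94 g/L × 0.701 L = 6.27 g
HEPES: 1.12% w/v = 11.2 g/L → 11.2 × 0.701 L = 7.85 g
sodium thiosulfate: 0.16% w/v = 1.6 g/L → 1.6 × 0.701 L = 1.12 g
arabinose: 16.2 g/L × 0.701 L = 11.36 g

xylose 13.18 g; monosodium phosphate 8.41 g; tryptone 6.27 g; HEPES 7.85 g; sodium thiosulfate 1.12 g; arabinose 11.36 g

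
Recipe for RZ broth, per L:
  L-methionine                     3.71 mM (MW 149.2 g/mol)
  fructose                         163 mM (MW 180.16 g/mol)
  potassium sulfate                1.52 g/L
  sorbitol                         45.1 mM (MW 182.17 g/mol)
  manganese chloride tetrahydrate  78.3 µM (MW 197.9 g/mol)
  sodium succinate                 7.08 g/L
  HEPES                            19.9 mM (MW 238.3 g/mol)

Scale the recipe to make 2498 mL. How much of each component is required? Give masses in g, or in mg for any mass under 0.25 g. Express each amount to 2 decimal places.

L-methionine 1.38 g; fructose 73.36 g; potassium sulfate 3.80 g; sorbitol 20.52 g; manganese chloride tetrahydrate 38.71 mg; sodium succinate 17.69 g; HEPES 11.85 g

Working volume: 2498 mL = 2.498 L.
L-methionine: 3.71 mmol/L × 149.2 g/mol × 2.498 L ÷ 1000 = 1.38 g
fructose: 163 mmol/L × 180.16 g/mol × 2.498 L ÷ 1000 = 73.36 g
potassium sulfate: 1.52 g/L × 2.498 L = 3.80 g
sorbitol: 45.1 mmol/L × 182.17 g/mol × 2.498 L ÷ 1000 = 20.52 g
manganese chloride tetrahydrate: 78.3 µmol/L × 197.9 g/mol × 2.498 L ÷ 1000 = 38.71 mg
sodium succinate: 7.08 g/L × 2.498 L = 17.69 g
HEPES: 19.9 mmol/L × 238.3 g/mol × 2.498 L ÷ 1000 = 11.85 g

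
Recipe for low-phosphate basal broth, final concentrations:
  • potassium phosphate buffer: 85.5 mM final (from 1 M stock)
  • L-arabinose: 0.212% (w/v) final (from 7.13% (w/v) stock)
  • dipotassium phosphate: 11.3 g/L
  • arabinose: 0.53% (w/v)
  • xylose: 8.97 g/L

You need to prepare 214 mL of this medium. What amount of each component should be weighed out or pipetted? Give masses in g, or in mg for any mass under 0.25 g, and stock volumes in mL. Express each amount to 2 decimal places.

Scale factor relative to 1 L: 0.214.
potassium phosphate buffer: dilute stock: 85.5 mM × 214 mL ÷ 1000 mM = 18.30 mL
L-arabinose: dilute stock: 0.212% ÷ 7.13% × 214 mL = 6.36 mL
dipotassium phosphate: 11.3 g/L × 0.214 L = 2.42 g
arabinose: 0.53% w/v = 5.3 g/L → 5.3 × 0.214 L = 1.13 g
xylose: 8.97 g/L × 0.214 L = 1.92 g

potassium phosphate buffer 18.30 mL; L-arabinose 6.36 mL; dipotassium phosphate 2.42 g; arabinose 1.13 g; xylose 1.92 g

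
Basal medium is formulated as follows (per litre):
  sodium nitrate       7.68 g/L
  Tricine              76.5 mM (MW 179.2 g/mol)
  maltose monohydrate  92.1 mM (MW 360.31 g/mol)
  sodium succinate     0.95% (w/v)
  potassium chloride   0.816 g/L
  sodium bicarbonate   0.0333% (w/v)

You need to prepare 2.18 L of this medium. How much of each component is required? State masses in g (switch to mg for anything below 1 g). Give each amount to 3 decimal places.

Working volume: 2.18 L.
sodium nitrate: 7.68 g/L × 2.18 L = 16.742 g
Tricine: 76.5 mmol/L × 179.2 g/mol × 2.18 L ÷ 1000 = 29.885 g
maltose monohydrate: 92.1 mmol/L × 360.31 g/mol × 2.18 L ÷ 1000 = 72.342 g
sodium succinate: 0.95% w/v = 9.5 g/L → 9.5 × 2.18 L = 20.710 g
potassium chloride: 0.816 g/L × 2.18 L = 1.779 g
sodium bicarbonate: 0.0333% w/v = 0.333 g/L → 0.333 × 2.18 L = 0.72594 g = 725.940 mg

sodium nitrate 16.742 g; Tricine 29.885 g; maltose monohydrate 72.342 g; sodium succinate 20.710 g; potassium chloride 1.779 g; sodium bicarbonate 725.940 mg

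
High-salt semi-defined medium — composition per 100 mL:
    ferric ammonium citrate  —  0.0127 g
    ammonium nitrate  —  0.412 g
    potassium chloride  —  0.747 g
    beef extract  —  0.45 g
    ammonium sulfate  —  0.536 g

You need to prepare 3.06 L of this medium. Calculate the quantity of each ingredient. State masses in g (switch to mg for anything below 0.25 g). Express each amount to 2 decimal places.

ferric ammonium citrate 0.39 g; ammonium nitrate 12.61 g; potassium chloride 22.86 g; beef extract 13.77 g; ammonium sulfate 16.40 g

Scale factor = 3060 mL / 100 mL = 30.6.
ferric ammonium citrate: 0.0127 g × (3060 mL / 100 mL) = 0.39 g
ammonium nitrate: 0.412 g × (3060 mL / 100 mL) = 12.61 g
potassium chloride: 0.747 g × (3060 mL / 100 mL) = 22.86 g
beef extract: 0.45 g × (3060 mL / 100 mL) = 13.77 g
ammonium sulfate: 0.536 g × (3060 mL / 100 mL) = 16.40 g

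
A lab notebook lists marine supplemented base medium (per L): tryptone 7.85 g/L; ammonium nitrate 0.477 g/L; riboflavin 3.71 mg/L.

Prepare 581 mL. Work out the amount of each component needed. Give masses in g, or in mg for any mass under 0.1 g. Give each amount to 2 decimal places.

Scale factor relative to 1 L: 0.581.
tryptone: 7.85 g/L × 0.581 L = 4.56 g
ammonium nitrate: 0.477 g/L × 0.581 L = 0.28 g
riboflavin: 3.71 mg/L × 0.581 L = 2.16 mg

tryptone 4.56 g; ammonium nitrate 0.28 g; riboflavin 2.16 mg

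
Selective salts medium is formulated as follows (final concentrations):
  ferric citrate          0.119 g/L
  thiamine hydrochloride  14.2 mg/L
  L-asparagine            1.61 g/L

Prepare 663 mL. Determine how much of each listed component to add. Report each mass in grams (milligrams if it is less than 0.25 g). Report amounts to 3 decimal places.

Scale factor relative to 1 L: 0.663.
ferric citrate: 0.119 g/L × 0.663 L = 0.078897 g = 78.897 mg
thiamine hydrochloride: 14.2 mg/L × 0.663 L = 9.415 mg
L-asparagine: 1.61 g/L × 0.663 L = 1.067 g

ferric citrate 78.897 mg; thiamine hydrochloride 9.415 mg; L-asparagine 1.067 g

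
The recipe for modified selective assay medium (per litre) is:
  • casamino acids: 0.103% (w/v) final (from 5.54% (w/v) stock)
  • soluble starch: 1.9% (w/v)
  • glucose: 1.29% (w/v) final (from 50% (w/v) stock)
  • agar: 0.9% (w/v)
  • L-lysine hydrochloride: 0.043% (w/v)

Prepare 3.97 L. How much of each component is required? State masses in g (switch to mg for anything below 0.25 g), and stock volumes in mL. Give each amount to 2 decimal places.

casamino acids 73.81 mL; soluble starch 75.43 g; glucose 102.43 mL; agar 35.73 g; L-lysine hydrochloride 1.71 g

Scale factor relative to 1 L: 3.97.
casamino acids: C1V1 = C2V2 → 0.103% ÷ 5.54% × 3970 mL = 73.81 mL
soluble starch: 1.9% w/v = 19 g/L → 19 × 3.97 L = 75.43 g
glucose: V = C2·V2/C1 = 1.29% ÷ 50% × 3970 mL = 102.43 mL
agar: 0.9% w/v = 9 g/L → 9 × 3.97 L = 35.73 g
L-lysine hydrochloride: 0.043 g per 100 mL × 3970 mL ÷ 100 = 1.71 g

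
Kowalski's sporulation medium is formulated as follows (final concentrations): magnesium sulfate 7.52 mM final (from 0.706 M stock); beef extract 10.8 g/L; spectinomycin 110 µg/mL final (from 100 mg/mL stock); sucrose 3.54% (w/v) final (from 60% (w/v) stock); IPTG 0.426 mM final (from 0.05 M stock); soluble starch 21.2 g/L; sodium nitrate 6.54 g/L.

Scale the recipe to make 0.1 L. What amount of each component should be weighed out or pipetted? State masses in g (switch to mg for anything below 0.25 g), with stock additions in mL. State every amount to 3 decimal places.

Working volume: 0.1 L.
magnesium sulfate: C1V1 = C2V2 → 7.52 mM × 100 mL ÷ 706 mM = 1.065 mL
beef extract: 10.8 g/L × 0.1 L = 1.080 g
spectinomycin: V = C2·V2/C1 = 110 µg/mL × 100 mL ÷ 100000 µg/mL = 0.110 mL
sucrose: C1V1 = C2V2 → 3.54% ÷ 60% × 100 mL = 5.900 mL
IPTG: dilute stock: 0.426 mM × 100 mL ÷ 50 mM = 0.852 mL
soluble starch: 21.2 g/L × 0.1 L = 2.120 g
sodium nitrate: 6.54 g/L × 0.1 L = 0.654 g

magnesium sulfate 1.065 mL; beef extract 1.080 g; spectinomycin 0.110 mL; sucrose 5.900 mL; IPTG 0.852 mL; soluble starch 2.120 g; sodium nitrate 0.654 g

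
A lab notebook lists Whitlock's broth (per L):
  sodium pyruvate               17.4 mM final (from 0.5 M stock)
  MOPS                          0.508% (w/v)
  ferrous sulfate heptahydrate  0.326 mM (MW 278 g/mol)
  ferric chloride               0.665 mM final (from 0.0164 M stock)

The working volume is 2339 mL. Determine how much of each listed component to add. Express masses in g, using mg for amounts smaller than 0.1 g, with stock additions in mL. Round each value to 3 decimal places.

sodium pyruvate 81.397 mL; MOPS 11.882 g; ferrous sulfate heptahydrate 0.212 g; ferric chloride 94.844 mL

Target volume = 2339 mL = 2.339 L.
sodium pyruvate: C1V1 = C2V2 → 17.4 mM × 2339 mL ÷ 500 mM = 81.397 mL
MOPS: 0.508% w/v = 5.08 g/L → 5.08 × 2.339 L = 11.882 g
ferrous sulfate heptahydrate: 0.326 mmol/L × 278 g/mol × 2.339 L ÷ 1000 = 0.212 g
ferric chloride: dilute stock: 0.665 mM × 2339 mL ÷ 16.4 mM = 94.844 mL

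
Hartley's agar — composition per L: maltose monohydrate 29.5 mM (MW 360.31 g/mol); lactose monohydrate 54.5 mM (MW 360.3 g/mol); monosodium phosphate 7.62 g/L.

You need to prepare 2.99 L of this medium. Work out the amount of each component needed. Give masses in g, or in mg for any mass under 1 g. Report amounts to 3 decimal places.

Working volume: 2.99 L.
maltose monohydrate: 29.5 mmol/L × 360.31 g/mol × 2.99 L ÷ 1000 = 31.781 g
lactose monohydrate: 54.5 mmol/L × 360.3 g/mol × 2.99 L ÷ 1000 = 58.713 g
monosodium phosphate: 7.62 g/L × 2.99 L = 22.784 g

maltose monohydrate 31.781 g; lactose monohydrate 58.713 g; monosodium phosphate 22.784 g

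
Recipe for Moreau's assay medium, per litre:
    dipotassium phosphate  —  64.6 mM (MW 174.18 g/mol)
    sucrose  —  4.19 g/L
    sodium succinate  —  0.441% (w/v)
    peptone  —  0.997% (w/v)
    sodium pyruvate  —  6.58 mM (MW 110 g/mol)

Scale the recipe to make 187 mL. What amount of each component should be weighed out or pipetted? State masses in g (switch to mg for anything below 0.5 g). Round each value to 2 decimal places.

Target volume = 187 mL = 0.187 L.
dipotassium phosphate: 64.6 mmol/L × 174.18 g/mol × 0.187 L ÷ 1000 = 2.10 g
sucrose: 4.19 g/L × 0.187 L = 0.78 g
sodium succinate: 0.441% w/v = 4.41 g/L → 4.41 × 0.187 L = 0.82 g
peptone: 0.997 g per 100 mL × 187 mL ÷ 100 = 1.86 g
sodium pyruvate: 6.58 mmol/L × 110 mg/mmol × 0.187 L = 135.35 mg

dipotassium phosphate 2.10 g; sucrose 0.78 g; sodium succinate 0.82 g; peptone 1.86 g; sodium pyruvate 135.35 mg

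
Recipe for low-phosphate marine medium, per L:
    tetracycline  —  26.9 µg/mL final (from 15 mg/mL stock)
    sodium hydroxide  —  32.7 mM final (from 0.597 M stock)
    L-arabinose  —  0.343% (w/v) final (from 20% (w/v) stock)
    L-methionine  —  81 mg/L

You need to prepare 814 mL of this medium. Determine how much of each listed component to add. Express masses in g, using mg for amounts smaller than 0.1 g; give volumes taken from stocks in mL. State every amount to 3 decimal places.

Target volume = 814 mL = 0.814 L.
tetracycline: V = C2·V2/C1 = 26.9 µg/mL × 814 mL ÷ 15000 µg/mL = 1.460 mL
sodium hydroxide: C1V1 = C2V2 → 32.7 mM × 814 mL ÷ 597 mM = 44.586 mL
L-arabinose: V = C2·V2/C1 = 0.343% ÷ 20% × 814 mL = 13.960 mL
L-methionine: 81 mg/L × 0.814 L = 65.934 mg

tetracycline 1.460 mL; sodium hydroxide 44.586 mL; L-arabinose 13.960 mL; L-methionine 65.934 mg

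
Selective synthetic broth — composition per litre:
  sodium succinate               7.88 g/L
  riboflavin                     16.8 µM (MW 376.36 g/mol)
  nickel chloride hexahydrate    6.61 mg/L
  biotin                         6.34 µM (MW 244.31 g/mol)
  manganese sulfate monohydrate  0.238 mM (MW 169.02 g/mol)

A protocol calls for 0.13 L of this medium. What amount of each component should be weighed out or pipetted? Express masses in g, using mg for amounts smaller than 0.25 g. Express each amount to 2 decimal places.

Scale factor relative to 1 L: 0.13.
sodium succinate: 7.88 g/L × 0.13 L = 1.02 g
riboflavin: 16.8 µmol/L × 376.36 g/mol × 0.13 L ÷ 1000 = 0.82 mg
nickel chloride hexahydrate: 6.61 mg/L × 0.13 L = 0.86 mg
biotin: 6.34 µmol/L × 244.31 g/mol × 0.13 L ÷ 1000 = 0.20 mg
manganese sulfate monohydrate: 0.238 mmol/L × 169.02 mg/mmol × 0.13 L = 5.23 mg

sodium succinate 1.02 g; riboflavin 0.82 mg; nickel chloride hexahydrate 0.86 mg; biotin 0.20 mg; manganese sulfate monohydrate 5.23 mg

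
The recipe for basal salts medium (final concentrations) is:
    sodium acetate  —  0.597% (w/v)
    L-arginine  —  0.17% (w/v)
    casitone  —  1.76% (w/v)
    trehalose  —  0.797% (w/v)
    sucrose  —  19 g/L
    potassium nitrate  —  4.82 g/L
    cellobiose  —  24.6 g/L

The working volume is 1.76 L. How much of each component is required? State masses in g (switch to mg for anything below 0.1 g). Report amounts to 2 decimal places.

sodium acetate 10.51 g; L-arginine 2.99 g; casitone 30.98 g; trehalose 14.03 g; sucrose 33.44 g; potassium nitrate 8.48 g; cellobiose 43.30 g

Scale factor relative to 1 L: 1.76.
sodium acetate: 0.597 g per 100 mL × 1760 mL ÷ 100 = 10.51 g
L-arginine: 0.17 g per 100 mL × 1760 mL ÷ 100 = 2.99 g
casitone: 1.76 g per 100 mL × 1760 mL ÷ 100 = 30.98 g
trehalose: 0.797% w/v = 7.97 g/L → 7.97 × 1.76 L = 14.03 g
sucrose: 19 g/L × 1.76 L = 33.44 g
potassium nitrate: 4.82 g/L × 1.76 L = 8.48 g
cellobiose: 24.6 g/L × 1.76 L = 43.30 g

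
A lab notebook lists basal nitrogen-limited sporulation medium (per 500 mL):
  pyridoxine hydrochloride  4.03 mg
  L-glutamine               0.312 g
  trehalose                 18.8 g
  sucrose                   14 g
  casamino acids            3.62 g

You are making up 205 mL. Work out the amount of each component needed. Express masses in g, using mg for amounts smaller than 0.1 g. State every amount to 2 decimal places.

pyridoxine hydrochloride 1.65 mg; L-glutamine 0.13 g; trehalose 7.71 g; sucrose 5.74 g; casamino acids 1.48 g

Scale factor = 205 mL / 500 mL = 0.41.
pyridoxine hydrochloride: 4.03 mg × (205 mL / 500 mL) = 1.65 mg
L-glutamine: 0.312 g × (205 mL / 500 mL) = 0.13 g
trehalose: 18.8 g × (205 mL / 500 mL) = 7.71 g
sucrose: 14 g × (205 mL / 500 mL) = 5.74 g
casamino acids: 3.62 g × (205 mL / 500 mL) = 1.48 g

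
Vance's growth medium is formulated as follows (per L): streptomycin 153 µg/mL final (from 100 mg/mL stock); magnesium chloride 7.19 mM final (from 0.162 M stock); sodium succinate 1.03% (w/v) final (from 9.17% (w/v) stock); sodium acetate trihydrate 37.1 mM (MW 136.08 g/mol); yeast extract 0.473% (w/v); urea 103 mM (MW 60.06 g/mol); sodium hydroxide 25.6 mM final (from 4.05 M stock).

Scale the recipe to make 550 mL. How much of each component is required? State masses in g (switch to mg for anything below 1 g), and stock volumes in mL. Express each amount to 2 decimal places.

Scale factor relative to 1 L: 0.55.
streptomycin: V = C2·V2/C1 = 153 µg/mL × 550 mL ÷ 100000 µg/mL = 0.84 mL
magnesium chloride: dilute stock: 7.19 mM × 550 mL ÷ 162 mM = 24.41 mL
sodium succinate: dilute stock: 1.03% ÷ 9.17% × 550 mL = 61.78 mL
sodium acetate trihydrate: 37.1 mmol/L × 136.08 g/mol × 0.55 L ÷ 1000 = 2.78 g
yeast extract: 0.473% w/v = 4.73 g/L → 4.73 × 0.55 L = 2.60 g
urea: 103 mmol/L × 60.06 g/mol × 0.55 L ÷ 1000 = 3.40 g
sodium hydroxide: C1V1 = C2V2 → 25.6 mM × 550 mL ÷ 4050 mM = 3.48 mL

streptomycin 0.84 mL; magnesium chloride 24.41 mL; sodium succinate 61.78 mL; sodium acetate trihydrate 2.78 g; yeast extract 2.60 g; urea 3.40 g; sodium hydroxide 3.48 mL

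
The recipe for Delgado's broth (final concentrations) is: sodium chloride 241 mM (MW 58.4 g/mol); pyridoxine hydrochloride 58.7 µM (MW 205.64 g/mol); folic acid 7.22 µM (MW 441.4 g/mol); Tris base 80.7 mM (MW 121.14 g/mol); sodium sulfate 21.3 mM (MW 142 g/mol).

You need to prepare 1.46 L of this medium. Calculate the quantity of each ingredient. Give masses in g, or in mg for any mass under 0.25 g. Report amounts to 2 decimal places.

sodium chloride 20.55 g; pyridoxine hydrochloride 17.62 mg; folic acid 4.65 mg; Tris base 14.27 g; sodium sulfate 4.42 g

Scale factor relative to 1 L: 1.46.
sodium chloride: 241 mmol/L × 58.4 g/mol × 1.46 L ÷ 1000 = 20.55 g
pyridoxine hydrochloride: 58.7 µmol/L × 205.64 g/mol × 1.46 L ÷ 1000 = 17.62 mg
folic acid: 7.22 µmol/L × 441.4 g/mol × 1.46 L ÷ 1000 = 4.65 mg
Tris base: 80.7 mmol/L × 121.14 g/mol × 1.46 L ÷ 1000 = 14.27 g
sodium sulfate: 21.3 mmol/L × 142 g/mol × 1.46 L ÷ 1000 = 4.42 g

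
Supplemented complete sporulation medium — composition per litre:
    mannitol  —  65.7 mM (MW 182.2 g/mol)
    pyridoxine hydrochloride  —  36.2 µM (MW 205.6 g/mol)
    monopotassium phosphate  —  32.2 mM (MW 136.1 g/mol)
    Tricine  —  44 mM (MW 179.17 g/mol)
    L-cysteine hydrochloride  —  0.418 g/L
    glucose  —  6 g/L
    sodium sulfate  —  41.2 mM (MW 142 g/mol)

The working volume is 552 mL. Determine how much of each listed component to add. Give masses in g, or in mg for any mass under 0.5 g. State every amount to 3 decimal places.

mannitol 6.608 g; pyridoxine hydrochloride 4.108 mg; monopotassium phosphate 2.419 g; Tricine 4.352 g; L-cysteine hydrochloride 230.736 mg; glucose 3.312 g; sodium sulfate 3.229 g

Working volume: 552 mL = 0.552 L.
mannitol: 65.7 mmol/L × 182.2 g/mol × 0.552 L ÷ 1000 = 6.608 g
pyridoxine hydrochloride: 36.2 µmol/L × 205.6 g/mol × 0.552 L ÷ 1000 = 4.108 mg
monopotassium phosphate: 32.2 mmol/L × 136.1 g/mol × 0.552 L ÷ 1000 = 2.419 g
Tricine: 44 mmol/L × 179.17 g/mol × 0.552 L ÷ 1000 = 4.352 g
L-cysteine hydrochloride: 0.418 g/L × 0.552 L = 0.230736 g = 230.736 mg
glucose: 6 g/L × 0.552 L = 3.312 g
sodium sulfate: 41.2 mmol/L × 142 g/mol × 0.552 L ÷ 1000 = 3.229 g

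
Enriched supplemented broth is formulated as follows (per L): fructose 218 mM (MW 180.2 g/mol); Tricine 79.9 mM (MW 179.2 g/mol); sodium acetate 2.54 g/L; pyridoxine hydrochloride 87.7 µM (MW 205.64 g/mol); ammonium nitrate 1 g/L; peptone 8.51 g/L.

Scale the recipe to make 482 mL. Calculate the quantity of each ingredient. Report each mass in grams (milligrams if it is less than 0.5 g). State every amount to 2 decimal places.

fructose 18.93 g; Tricine 6.90 g; sodium acetate 1.22 g; pyridoxine hydrochloride 8.69 mg; ammonium nitrate 482.00 mg; peptone 4.10 g

Scale factor relative to 1 L: 0.482.
fructose: 218 mmol/L × 180.2 g/mol × 0.482 L ÷ 1000 = 18.93 g
Tricine: 79.9 mmol/L × 179.2 g/mol × 0.482 L ÷ 1000 = 6.90 g
sodium acetate: 2.54 g/L × 0.482 L = 1.22 g
pyridoxine hydrochloride: 87.7 µmol/L × 205.64 g/mol × 0.482 L ÷ 1000 = 8.69 mg
ammonium nitrate: 1 g/L × 0.482 L = 0.482 g = 482.00 mg
peptone: 8.51 g/L × 0.482 L = 4.10 g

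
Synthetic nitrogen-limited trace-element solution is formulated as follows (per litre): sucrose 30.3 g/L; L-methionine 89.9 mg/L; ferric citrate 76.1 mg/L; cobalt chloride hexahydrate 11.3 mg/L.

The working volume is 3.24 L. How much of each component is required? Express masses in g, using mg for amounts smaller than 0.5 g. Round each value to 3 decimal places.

Scale factor relative to 1 L: 3.24.
sucrose: 30.3 g/L × 3.24 L = 98.172 g
L-methionine: 89.9 mg/L × 3.24 L = 291.276 mg
ferric citrate: 76.1 mg/L × 3.24 L = 246.564 mg
cobalt chloride hexahydrate: 11.3 mg/L × 3.24 L = 36.612 mg

sucrose 98.172 g; L-methionine 291.276 mg; ferric citrate 246.564 mg; cobalt chloride hexahydrate 36.612 mg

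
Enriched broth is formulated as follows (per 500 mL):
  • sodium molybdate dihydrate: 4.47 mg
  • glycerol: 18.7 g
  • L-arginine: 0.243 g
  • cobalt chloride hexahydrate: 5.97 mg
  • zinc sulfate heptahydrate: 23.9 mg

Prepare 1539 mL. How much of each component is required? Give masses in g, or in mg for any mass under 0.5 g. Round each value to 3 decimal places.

sodium molybdate dihydrate 13.759 mg; glycerol 57.559 g; L-arginine 0.748 g; cobalt chloride hexahydrate 18.376 mg; zinc sulfate heptahydrate 73.564 mg

Scale factor = 1539 mL / 500 mL = 3.078.
sodium molybdate dihydrate: 4.47 mg × (1539 mL / 500 mL) = 13.759 mg
glycerol: 18.7 g × (1539 mL / 500 mL) = 57.559 g
L-arginine: 0.243 g × (1539 mL / 500 mL) = 0.748 g
cobalt chloride hexahydrate: 5.97 mg × (1539 mL / 500 mL) = 18.376 mg
zinc sulfate heptahydrate: 23.9 mg × (1539 mL / 500 mL) = 73.564 mg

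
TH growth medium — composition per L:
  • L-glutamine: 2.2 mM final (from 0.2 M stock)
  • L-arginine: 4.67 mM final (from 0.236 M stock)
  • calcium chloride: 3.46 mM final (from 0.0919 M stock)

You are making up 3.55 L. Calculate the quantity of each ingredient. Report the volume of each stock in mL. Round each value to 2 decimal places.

Scale factor relative to 1 L: 3.55.
L-glutamine: V = C2·V2/C1 = 2.2 mM × 3550 mL ÷ 200 mM = 39.05 mL
L-arginine: V = C2·V2/C1 = 4.67 mM × 3550 mL ÷ 236 mM = 70.25 mL
calcium chloride: C1V1 = C2V2 → 3.46 mM × 3550 mL ÷ 91.9 mM = 133.66 mL

L-glutamine 39.05 mL; L-arginine 70.25 mL; calcium chloride 133.66 mL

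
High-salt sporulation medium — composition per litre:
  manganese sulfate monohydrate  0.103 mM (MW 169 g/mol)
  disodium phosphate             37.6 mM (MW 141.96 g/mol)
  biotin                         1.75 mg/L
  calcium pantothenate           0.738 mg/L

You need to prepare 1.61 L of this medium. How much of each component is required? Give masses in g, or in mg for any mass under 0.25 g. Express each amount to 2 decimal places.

Scale factor relative to 1 L: 1.61.
manganese sulfate monohydrate: 0.103 mmol/L × 169 mg/mmol × 1.61 L = 28.03 mg
disodium phosphate: 37.6 mmol/L × 141.96 g/mol × 1.61 L ÷ 1000 = 8.59 g
biotin: 1.75 mg/L × 1.61 L = 2.82 mg
calcium pantothenate: 0.738 mg/L × 1.61 L = 1.19 mg

manganese sulfate monohydrate 28.03 mg; disodium phosphate 8.59 g; biotin 2.82 mg; calcium pantothenate 1.19 mg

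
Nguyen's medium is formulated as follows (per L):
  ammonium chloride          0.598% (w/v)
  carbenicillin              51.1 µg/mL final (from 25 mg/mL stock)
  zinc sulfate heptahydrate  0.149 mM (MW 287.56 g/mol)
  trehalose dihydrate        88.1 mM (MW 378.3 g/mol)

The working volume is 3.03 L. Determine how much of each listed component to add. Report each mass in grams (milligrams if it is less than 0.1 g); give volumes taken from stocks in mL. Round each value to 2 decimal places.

ammonium chloride 18.12 g; carbenicillin 6.19 mL; zinc sulfate heptahydrate 0.13 g; trehalose dihydrate 100.98 g

Scale factor relative to 1 L: 3.03.
ammonium chloride: 0.598% w/v = 5.98 g/L → 5.98 × 3.03 L = 18.12 g
carbenicillin: dilute stock: 51.1 µg/mL × 3030 mL ÷ 25000 µg/mL = 6.19 mL
zinc sulfate heptahydrate: 0.149 mmol/L × 287.56 g/mol × 3.03 L ÷ 1000 = 0.13 g
trehalose dihydrate: 88.1 mmol/L × 378.3 g/mol × 3.03 L ÷ 1000 = 100.98 g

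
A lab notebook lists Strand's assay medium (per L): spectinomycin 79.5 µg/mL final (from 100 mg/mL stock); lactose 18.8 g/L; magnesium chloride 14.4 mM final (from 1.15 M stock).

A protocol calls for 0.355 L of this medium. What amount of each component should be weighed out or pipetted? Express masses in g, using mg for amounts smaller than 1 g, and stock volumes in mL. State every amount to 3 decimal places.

Working volume: 0.355 L.
spectinomycin: V = C2·V2/C1 = 79.5 µg/mL × 355 mL ÷ 100000 µg/mL = 0.282 mL
lactose: 18.8 g/L × 0.355 L = 6.674 g
magnesium chloride: C1V1 = C2V2 → 14.4 mM × 355 mL ÷ 1150 mM = 4.445 mL

spectinomycin 0.282 mL; lactose 6.674 g; magnesium chloride 4.445 mL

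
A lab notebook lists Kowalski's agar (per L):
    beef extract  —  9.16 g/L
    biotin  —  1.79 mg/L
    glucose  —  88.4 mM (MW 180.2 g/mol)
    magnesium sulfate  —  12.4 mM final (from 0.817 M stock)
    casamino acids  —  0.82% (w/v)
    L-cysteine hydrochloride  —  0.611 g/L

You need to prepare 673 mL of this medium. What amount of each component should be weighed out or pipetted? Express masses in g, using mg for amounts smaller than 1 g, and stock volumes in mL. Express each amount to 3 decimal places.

beef extract 6.165 g; biotin 1.205 mg; glucose 10.721 g; magnesium sulfate 10.214 mL; casamino acids 5.519 g; L-cysteine hydrochloride 411.203 mg

Target volume = 673 mL = 0.673 L.
beef extract: 9.16 g/L × 0.673 L = 6.165 g
biotin: 1.79 mg/L × 0.673 L = 1.205 mg
glucose: 88.4 mmol/L × 180.2 g/mol × 0.673 L ÷ 1000 = 10.721 g
magnesium sulfate: V = C2·V2/C1 = 12.4 mM × 673 mL ÷ 817 mM = 10.214 mL
casamino acids: 0.82% w/v = 8.2 g/L → 8.2 × 0.673 L = 5.519 g
L-cysteine hydrochloride: 0.611 g/L × 0.673 L = 0.411203 g = 411.203 mg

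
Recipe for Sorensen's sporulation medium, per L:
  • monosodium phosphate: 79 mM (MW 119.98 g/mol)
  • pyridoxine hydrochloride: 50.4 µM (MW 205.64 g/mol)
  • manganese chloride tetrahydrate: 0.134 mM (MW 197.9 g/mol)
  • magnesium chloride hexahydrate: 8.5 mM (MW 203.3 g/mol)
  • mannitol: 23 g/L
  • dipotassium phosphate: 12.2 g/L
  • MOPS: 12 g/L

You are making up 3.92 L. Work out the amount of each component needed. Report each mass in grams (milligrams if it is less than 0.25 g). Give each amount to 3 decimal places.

monosodium phosphate 37.155 g; pyridoxine hydrochloride 40.628 mg; manganese chloride tetrahydrate 103.953 mg; magnesium chloride hexahydrate 6.774 g; mannitol 90.160 g; dipotassium phosphate 47.824 g; MOPS 47.040 g

Working volume: 3.92 L.
monosodium phosphate: 79 mmol/L × 119.98 g/mol × 3.92 L ÷ 1000 = 37.155 g
pyridoxine hydrochloride: 50.4 µmol/L × 205.64 g/mol × 3.92 L ÷ 1000 = 40.628 mg
manganese chloride tetrahydrate: 0.134 mmol/L × 197.9 mg/mmol × 3.92 L = 103.953 mg
magnesium chloride hexahydrate: 8.5 mmol/L × 203.3 g/mol × 3.92 L ÷ 1000 = 6.774 g
mannitol: 23 g/L × 3.92 L = 90.160 g
dipotassium phosphate: 12.2 g/L × 3.92 L = 47.824 g
MOPS: 12 g/L × 3.92 L = 47.040 g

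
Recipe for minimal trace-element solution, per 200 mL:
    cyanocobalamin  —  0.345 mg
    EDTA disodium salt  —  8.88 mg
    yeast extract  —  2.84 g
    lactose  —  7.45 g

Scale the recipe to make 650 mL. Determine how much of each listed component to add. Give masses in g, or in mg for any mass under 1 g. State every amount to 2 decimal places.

cyanocobalamin 1.12 mg; EDTA disodium salt 28.86 mg; yeast extract 9.23 g; lactose 24.21 g

Scale factor = 650 mL / 200 mL = 3.25.
cyanocobalamin: 0.345 mg × (650 mL / 200 mL) = 1.12 mg
EDTA disodium salt: 8.88 mg × (650 mL / 200 mL) = 28.86 mg
yeast extract: 2.84 g × (650 mL / 200 mL) = 9.23 g
lactose: 7.45 g × (650 mL / 200 mL) = 24.21 g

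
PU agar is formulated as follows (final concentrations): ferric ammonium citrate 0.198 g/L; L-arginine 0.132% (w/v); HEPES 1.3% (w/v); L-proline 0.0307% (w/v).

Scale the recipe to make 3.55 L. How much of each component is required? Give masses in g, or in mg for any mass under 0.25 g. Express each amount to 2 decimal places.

ferric ammonium citrate 0.70 g; L-arginine 4.69 g; HEPES 46.15 g; L-proline 1.09 g

Working volume: 3.55 L.
ferric ammonium citrate: 0.198 g/L × 3.55 L = 0.70 g
L-arginine: 0.132% w/v = 1.32 g/L → 1.32 × 3.55 L = 4.69 g
HEPES: 1.3 g per 100 mL × 3550 mL ÷ 100 = 46.15 g
L-proline: 0.0307 g per 100 mL × 3550 mL ÷ 100 = 1.09 g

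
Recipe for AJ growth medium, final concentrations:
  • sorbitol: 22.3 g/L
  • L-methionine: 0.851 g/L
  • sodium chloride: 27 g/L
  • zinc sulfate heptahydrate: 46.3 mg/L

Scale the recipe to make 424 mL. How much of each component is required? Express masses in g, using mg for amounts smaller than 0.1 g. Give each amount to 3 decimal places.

Scale factor relative to 1 L: 0.424.
sorbitol: 22.3 g/L × 0.424 L = 9.455 g
L-methionine: 0.851 g/L × 0.424 L = 0.361 g
sodium chloride: 27 g/L × 0.424 L = 11.448 g
zinc sulfate heptahydrate: 46.3 mg/L × 0.424 L = 19.631 mg

sorbitol 9.455 g; L-methionine 0.361 g; sodium chloride 11.448 g; zinc sulfate heptahydrate 19.631 mg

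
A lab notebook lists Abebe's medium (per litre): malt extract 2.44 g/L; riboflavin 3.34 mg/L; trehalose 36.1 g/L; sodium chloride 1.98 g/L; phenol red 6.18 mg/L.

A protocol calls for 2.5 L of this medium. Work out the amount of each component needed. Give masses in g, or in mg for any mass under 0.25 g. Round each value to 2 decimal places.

Scale factor relative to 1 L: 2.5.
malt extract: 2.44 g/L × 2.5 L = 6.10 g
riboflavin: 3.34 mg/L × 2.5 L = 8.35 mg
trehalose: 36.1 g/L × 2.5 L = 90.25 g
sodium chloride: 1.98 g/L × 2.5 L = 4.95 g
phenol red: 6.18 mg/L × 2.5 L = 15.45 mg

malt extract 6.10 g; riboflavin 8.35 mg; trehalose 90.25 g; sodium chloride 4.95 g; phenol red 15.45 mg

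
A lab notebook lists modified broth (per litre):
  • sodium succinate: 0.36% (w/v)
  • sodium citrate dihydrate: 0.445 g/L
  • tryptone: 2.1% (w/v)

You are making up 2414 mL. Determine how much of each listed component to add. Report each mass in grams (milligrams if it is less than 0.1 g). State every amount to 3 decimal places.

Scale factor relative to 1 L: 2.414.
sodium succinate: 0.36% w/v = 3.6 g/L → 3.6 × 2.414 L = 8.690 g
sodium citrate dihydrate: 0.445 g/L × 2.414 L = 1.074 g
tryptone: 2.1 g per 100 mL × 2414 mL ÷ 100 = 50.694 g

sodium succinate 8.690 g; sodium citrate dihydrate 1.074 g; tryptone 50.694 g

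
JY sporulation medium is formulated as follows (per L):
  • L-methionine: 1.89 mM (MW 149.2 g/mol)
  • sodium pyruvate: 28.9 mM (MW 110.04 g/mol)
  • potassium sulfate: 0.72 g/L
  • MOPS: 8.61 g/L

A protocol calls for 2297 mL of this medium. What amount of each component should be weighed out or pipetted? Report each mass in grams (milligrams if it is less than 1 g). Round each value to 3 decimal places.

L-methionine 647.726 mg; sodium pyruvate 7.305 g; potassium sulfate 1.654 g; MOPS 19.777 g

Working volume: 2297 mL = 2.297 L.
L-methionine: 1.89 mmol/L × 149.2 mg/mmol × 2.297 L = 647.726 mg
sodium pyruvate: 28.9 mmol/L × 110.04 g/mol × 2.297 L ÷ 1000 = 7.305 g
potassium sulfate: 0.72 g/L × 2.297 L = 1.654 g
MOPS: 8.61 g/L × 2.297 L = 19.777 g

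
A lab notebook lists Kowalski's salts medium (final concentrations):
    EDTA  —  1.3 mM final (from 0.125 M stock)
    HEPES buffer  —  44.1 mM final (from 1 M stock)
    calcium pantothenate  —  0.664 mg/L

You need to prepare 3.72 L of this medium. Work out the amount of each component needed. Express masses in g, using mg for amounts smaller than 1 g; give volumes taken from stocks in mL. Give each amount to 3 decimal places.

EDTA 38.688 mL; HEPES buffer 164.052 mL; calcium pantothenate 2.470 mg

Working volume: 3.72 L.
EDTA: dilute stock: 1.3 mM × 3720 mL ÷ 125 mM = 38.688 mL
HEPES buffer: C1V1 = C2V2 → 44.1 mM × 3720 mL ÷ 1000 mM = 164.052 mL
calcium pantothenate: 0.664 mg/L × 3.72 L = 2.470 mg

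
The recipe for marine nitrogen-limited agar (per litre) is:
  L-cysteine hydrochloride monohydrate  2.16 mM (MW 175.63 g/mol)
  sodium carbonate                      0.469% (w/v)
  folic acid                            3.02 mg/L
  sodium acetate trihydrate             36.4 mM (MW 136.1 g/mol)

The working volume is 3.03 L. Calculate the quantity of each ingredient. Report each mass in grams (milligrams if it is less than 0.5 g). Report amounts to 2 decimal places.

Working volume: 3.03 L.
L-cysteine hydrochloride monohydrate: 2.16 mmol/L × 175.63 g/mol × 3.03 L ÷ 1000 = 1.15 g
sodium carbonate: 0.469% w/v = 4.69 g/L → 4.69 × 3.03 L = 14.21 g
folic acid: 3.02 mg/L × 3.03 L = 9.15 mg
sodium acetate trihydrate: 36.4 mmol/L × 136.1 g/mol × 3.03 L ÷ 1000 = 15.01 g

L-cysteine hydrochloride monohydrate 1.15 g; sodium carbonate 14.21 g; folic acid 9.15 mg; sodium acetate trihydrate 15.01 g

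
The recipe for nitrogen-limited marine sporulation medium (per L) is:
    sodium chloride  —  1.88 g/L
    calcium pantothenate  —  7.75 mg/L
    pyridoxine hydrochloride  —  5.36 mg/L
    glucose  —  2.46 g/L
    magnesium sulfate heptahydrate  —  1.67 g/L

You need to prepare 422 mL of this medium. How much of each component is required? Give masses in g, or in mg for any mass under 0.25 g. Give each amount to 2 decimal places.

Scale factor relative to 1 L: 0.422.
sodium chloride: 1.88 g/L × 0.422 L = 0.79 g
calcium pantothenate: 7.75 mg/L × 0.422 L = 3.27 mg
pyridoxine hydrochloride: 5.36 mg/L × 0.422 L = 2.26 mg
glucose: 2.46 g/L × 0.422 L = 1.04 g
magnesium sulfate heptahydrate: 1.67 g/L × 0.422 L = 0.70 g

sodium chloride 0.79 g; calcium pantothenate 3.27 mg; pyridoxine hydrochloride 2.26 mg; glucose 1.04 g; magnesium sulfate heptahydrate 0.70 g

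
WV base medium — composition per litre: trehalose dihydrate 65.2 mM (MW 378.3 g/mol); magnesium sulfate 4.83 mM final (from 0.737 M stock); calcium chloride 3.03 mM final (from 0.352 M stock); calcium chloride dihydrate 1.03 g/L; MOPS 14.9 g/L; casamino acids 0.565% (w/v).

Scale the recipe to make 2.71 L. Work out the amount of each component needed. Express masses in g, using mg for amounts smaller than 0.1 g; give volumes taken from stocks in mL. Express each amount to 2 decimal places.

Working volume: 2.71 L.
trehalose dihydrate: 65.2 mmol/L × 378.3 g/mol × 2.71 L ÷ 1000 = 66.84 g
magnesium sulfate: C1V1 = C2V2 → 4.83 mM × 2710 mL ÷ 737 mM = 17.76 mL
calcium chloride: dilute stock: 3.03 mM × 2710 mL ÷ 352 mM = 23.33 mL
calcium chloride dihydrate: 1.03 g/L × 2.71 L = 2.79 g
MOPS: 14.9 g/L × 2.71 L = 40.38 g
casamino acids: 0.565 g per 100 mL × 2710 mL ÷ 100 = 15.31 g

trehalose dihydrate 66.84 g; magnesium sulfate 17.76 mL; calcium chloride 23.33 mL; calcium chloride dihydrate 2.79 g; MOPS 40.38 g; casamino acids 15.31 g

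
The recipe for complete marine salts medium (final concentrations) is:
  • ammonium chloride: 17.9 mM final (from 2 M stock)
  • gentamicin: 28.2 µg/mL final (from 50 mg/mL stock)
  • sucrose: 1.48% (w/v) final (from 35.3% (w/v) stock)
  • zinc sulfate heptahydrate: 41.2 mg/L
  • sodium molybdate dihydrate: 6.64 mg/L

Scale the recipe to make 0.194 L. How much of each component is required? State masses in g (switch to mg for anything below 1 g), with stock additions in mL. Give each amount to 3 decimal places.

ammonium chloride 1.736 mL; gentamicin 0.109 mL; sucrose 8.134 mL; zinc sulfate heptahydrate 7.993 mg; sodium molybdate dihydrate 1.288 mg

Working volume: 0.194 L.
ammonium chloride: dilute stock: 17.9 mM × 194 mL ÷ 2000 mM = 1.736 mL
gentamicin: C1V1 = C2V2 → 28.2 µg/mL × 194 mL ÷ 50000 µg/mL = 0.109 mL
sucrose: V = C2·V2/C1 = 1.48% ÷ 35.3% × 194 mL = 8.134 mL
zinc sulfate heptahydrate: 41.2 mg/L × 0.194 L = 7.993 mg
sodium molybdate dihydrate: 6.64 mg/L × 0.194 L = 1.288 mg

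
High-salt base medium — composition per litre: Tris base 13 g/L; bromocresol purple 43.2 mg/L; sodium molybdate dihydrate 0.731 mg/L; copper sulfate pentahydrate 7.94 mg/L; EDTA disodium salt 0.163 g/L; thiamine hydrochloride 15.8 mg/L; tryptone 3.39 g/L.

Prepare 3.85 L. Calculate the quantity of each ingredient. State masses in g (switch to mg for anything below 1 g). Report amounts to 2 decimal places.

Tris base 50.05 g; bromocresol purple 166.32 mg; sodium molybdate dihydrate 2.81 mg; copper sulfate pentahydrate 30.57 mg; EDTA disodium salt 627.55 mg; thiamine hydrochloride 60.83 mg; tryptone 13.05 g

Working volume: 3.85 L.
Tris base: 13 g/L × 3.85 L = 50.05 g
bromocresol purple: 43.2 mg/L × 3.85 L = 166.32 mg
sodium molybdate dihydrate: 0.731 mg/L × 3.85 L = 2.81 mg
copper sulfate pentahydrate: 7.94 mg/L × 3.85 L = 30.57 mg
EDTA disodium salt: 0.163 g/L × 3.85 L = 0.62755 g = 627.55 mg
thiamine hydrochloride: 15.8 mg/L × 3.85 L = 60.83 mg
tryptone: 3.39 g/L × 3.85 L = 13.05 g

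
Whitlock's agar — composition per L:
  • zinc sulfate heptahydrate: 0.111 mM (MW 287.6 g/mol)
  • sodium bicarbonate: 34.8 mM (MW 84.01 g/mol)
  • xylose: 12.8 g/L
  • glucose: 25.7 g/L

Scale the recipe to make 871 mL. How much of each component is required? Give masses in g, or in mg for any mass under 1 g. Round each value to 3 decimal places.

Scale factor relative to 1 L: 0.871.
zinc sulfate heptahydrate: 0.111 mmol/L × 287.6 mg/mmol × 0.871 L = 27.805 mg
sodium bicarbonate: 34.8 mmol/L × 84.01 g/mol × 0.871 L ÷ 1000 = 2.546 g
xylose: 12.8 g/L × 0.871 L = 11.149 g
glucose: 25.7 g/L × 0.871 L = 22.385 g

zinc sulfate heptahydrate 27.805 mg; sodium bicarbonate 2.546 g; xylose 11.149 g; glucose 22.385 g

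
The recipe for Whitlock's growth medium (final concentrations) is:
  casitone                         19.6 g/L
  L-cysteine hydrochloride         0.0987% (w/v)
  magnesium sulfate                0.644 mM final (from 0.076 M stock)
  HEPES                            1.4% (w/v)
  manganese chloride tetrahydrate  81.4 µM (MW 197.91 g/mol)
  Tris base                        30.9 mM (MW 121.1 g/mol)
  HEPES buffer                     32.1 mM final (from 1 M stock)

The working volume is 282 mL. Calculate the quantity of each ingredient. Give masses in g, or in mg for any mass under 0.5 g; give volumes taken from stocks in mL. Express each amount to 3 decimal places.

casitone 5.527 g; L-cysteine hydrochloride 278.334 mg; magnesium sulfate 2.390 mL; HEPES 3.948 g; manganese chloride tetrahydrate 4.543 mg; Tris base 1.055 g; HEPES buffer 9.052 mL

Target volume = 282 mL = 0.282 L.
casitone: 19.6 g/L × 0.282 L = 5.527 g
L-cysteine hydrochloride: 0.0987 g per 100 mL × 282 mL ÷ 100 = 0.278334 g = 278.334 mg
magnesium sulfate: V = C2·V2/C1 = 0.644 mM × 282 mL ÷ 76 mM = 2.390 mL
HEPES: 1.4 g per 100 mL × 282 mL ÷ 100 = 3.948 g
manganese chloride tetrahydrate: 81.4 µmol/L × 197.91 g/mol × 0.282 L ÷ 1000 = 4.543 mg
Tris base: 30.9 mmol/L × 121.1 g/mol × 0.282 L ÷ 1000 = 1.055 g
HEPES buffer: dilute stock: 32.1 mM × 282 mL ÷ 1000 mM = 9.052 mL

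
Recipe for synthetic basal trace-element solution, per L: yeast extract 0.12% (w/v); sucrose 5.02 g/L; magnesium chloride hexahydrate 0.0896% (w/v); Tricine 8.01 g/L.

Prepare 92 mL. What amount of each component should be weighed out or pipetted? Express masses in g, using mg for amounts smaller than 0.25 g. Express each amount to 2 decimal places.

yeast extract 110.40 mg; sucrose 0.46 g; magnesium chloride hexahydrate 82.43 mg; Tricine 0.74 g

Working volume: 92 mL = 0.092 L.
yeast extract: 0.12 g per 100 mL × 92 mL ÷ 100 = 0.1104 g = 110.40 mg
sucrose: 5.02 g/L × 0.092 L = 0.46 g
magnesium chloride hexahydrate: 0.0896% w/v = 0.896 g/L → 0.896 × 0.092 L = 0.082432 g = 82.43 mg
Tricine: 8.01 g/L × 0.092 L = 0.74 g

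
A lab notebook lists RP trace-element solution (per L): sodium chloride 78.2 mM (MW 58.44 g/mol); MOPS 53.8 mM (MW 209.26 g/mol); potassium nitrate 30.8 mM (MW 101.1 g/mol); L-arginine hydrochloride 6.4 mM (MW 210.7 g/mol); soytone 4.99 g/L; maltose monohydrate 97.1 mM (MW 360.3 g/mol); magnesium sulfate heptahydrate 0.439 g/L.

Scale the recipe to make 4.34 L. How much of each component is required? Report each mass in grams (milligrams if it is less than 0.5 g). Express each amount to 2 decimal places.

sodium chloride 19.83 g; MOPS 48.86 g; potassium nitrate 13.51 g; L-arginine hydrochloride 5.85 g; soytone 21.66 g; maltose monohydrate 151.84 g; magnesium sulfate heptahydrate 1.91 g

Scale factor relative to 1 L: 4.34.
sodium chloride: 78.2 mmol/L × 58.44 g/mol × 4.34 L ÷ 1000 = 19.83 g
MOPS: 53.8 mmol/L × 209.26 g/mol × 4.34 L ÷ 1000 = 48.86 g
potassium nitrate: 30.8 mmol/L × 101.1 g/mol × 4.34 L ÷ 1000 = 13.51 g
L-arginine hydrochloride: 6.4 mmol/L × 210.7 g/mol × 4.34 L ÷ 1000 = 5.85 g
soytone: 4.99 g/L × 4.34 L = 21.66 g
maltose monohydrate: 97.1 mmol/L × 360.3 g/mol × 4.34 L ÷ 1000 = 151.84 g
magnesium sulfate heptahydrate: 0.439 g/L × 4.34 L = 1.91 g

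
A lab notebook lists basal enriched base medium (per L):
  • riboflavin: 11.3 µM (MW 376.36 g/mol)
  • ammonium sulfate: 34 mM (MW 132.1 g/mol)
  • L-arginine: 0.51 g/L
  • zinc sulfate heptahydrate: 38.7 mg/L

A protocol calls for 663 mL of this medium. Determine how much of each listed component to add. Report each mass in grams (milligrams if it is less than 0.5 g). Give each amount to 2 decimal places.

riboflavin 2.82 mg; ammonium sulfate 2.98 g; L-arginine 338.13 mg; zinc sulfate heptahydrate 25.66 mg

Working volume: 663 mL = 0.663 L.
riboflavin: 11.3 µmol/L × 376.36 g/mol × 0.663 L ÷ 1000 = 2.82 mg
ammonium sulfate: 34 mmol/L × 132.1 g/mol × 0.663 L ÷ 1000 = 2.98 g
L-arginine: 0.51 g/L × 0.663 L = 0.33813 g = 338.13 mg
zinc sulfate heptahydrate: 38.7 mg/L × 0.663 L = 25.66 mg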